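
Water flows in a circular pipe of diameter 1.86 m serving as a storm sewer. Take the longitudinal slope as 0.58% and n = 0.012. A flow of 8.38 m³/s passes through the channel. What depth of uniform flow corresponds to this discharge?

y_n = 1.27 m

Manning's equation rearranged: A R^(2/3) = nQ / (1·√S) = 0.012 × 8.38 / (√0.0058) = 1.32.
Try y = 0.942 m: A R^(2/3) = 0.8333 — low.
Try y = 1.62 m: A R^(2/3) = 1.709 — high.
Try y = 1.27 m: A R^(2/3) = 1.321 — matches.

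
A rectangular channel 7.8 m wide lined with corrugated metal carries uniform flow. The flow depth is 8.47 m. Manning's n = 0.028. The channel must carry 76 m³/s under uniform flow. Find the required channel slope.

S = 0.00028

Flow area A = b·y = 7.8 × 8.47 = 66.07 m². Wetted perimeter P = b + 2y = 7.8 + 2×8.47 = 24.74 m.
Hydraulic radius R = A/P = 66.07/24.74 = 2.67 m.
From Manning's equation, S = [nQ / (1 A R^(2/3))]² = [0.028 × 76 / (1 × 66.07 × 2.67^(2/3))]² = 0.00028.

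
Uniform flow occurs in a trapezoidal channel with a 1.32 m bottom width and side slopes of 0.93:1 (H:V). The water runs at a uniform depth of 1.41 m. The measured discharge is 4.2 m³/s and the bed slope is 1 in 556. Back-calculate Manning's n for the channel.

n = 0.03

With bottom width b = 1.32 m and side slope z = 0.93: A = (b + zy)y = (1.32 + 0.93×1.41)×1.41 = 3.71 m²; P = b + 2y√(1+z²) = 1.32 + 2×1.41×1.366 = 5.171 m.
Hydraulic radius R = A/P = 3.71/5.171 = 0.7175 m.
Rearranging Manning's equation: n = (1/Q) A R^(2/3) S^(1/2) = (1/4.2) × 3.71 × 0.7175^(2/3) × √0.001799 = 0.03.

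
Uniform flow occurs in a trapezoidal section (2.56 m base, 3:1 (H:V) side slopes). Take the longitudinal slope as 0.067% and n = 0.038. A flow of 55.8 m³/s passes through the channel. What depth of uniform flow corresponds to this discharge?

y_n = 3.76 m

Manning's equation rearranged: A R^(2/3) = nQ / (1·√S) = 0.038 × 55.8 / (√0.00067) = 81.92.
Trying y = 2.65 m: A R^(2/3) = 35.54 — too small.
Trying y = 3.76 m: A R^(2/3) = 81.93 — ≈ 81.92.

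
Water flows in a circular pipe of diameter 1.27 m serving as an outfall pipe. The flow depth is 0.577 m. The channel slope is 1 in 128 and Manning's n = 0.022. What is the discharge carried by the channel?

For a circular section of diameter D = 1.27 m at depth y = 0.577 m, the central angle is θ = 2 arccos(1 − 2y/D) = 2.959 rad. Then A = (D²/8)(θ − sin θ) = 0.5598 m² and P = Dθ/2 = 1.879 m.
Hydraulic radius R = A/P = 0.5598/1.879 = 0.298 m.
Manning's equation: Q = (1/n) A R^(2/3) S^(1/2) = (1/0.022) × 0.5598 × 0.298^(2/3) × 0.007812^(1/2) = 1 m³/s.

Q = 1 m³/s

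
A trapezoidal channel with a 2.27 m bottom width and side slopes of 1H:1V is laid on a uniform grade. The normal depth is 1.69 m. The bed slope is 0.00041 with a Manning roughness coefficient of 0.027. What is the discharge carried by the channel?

Q = 4.85 m³/s

With bottom width b = 2.27 m and side slope z = 1: A = (b + zy)y = (2.27 + 1×1.69)×1.69 = 6.692 m²; P = b + 2y√(1+z²) = 2.27 + 2×1.69×1.414 = 7.05 m.
Hydraulic radius R = A/P = 6.692/7.05 = 0.9493 m.
Manning's equation: Q = (1/n) A R^(2/3) S^(1/2) = (1/0.027) × 6.692 × 0.9493^(2/3) × 0.00041^(1/2) = 4.85 m³/s.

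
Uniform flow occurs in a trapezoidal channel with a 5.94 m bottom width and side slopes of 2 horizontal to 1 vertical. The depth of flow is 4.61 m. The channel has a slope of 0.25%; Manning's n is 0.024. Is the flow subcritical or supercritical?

subcritical

With bottom width b = 5.94 m and side slope z = 2: A = (b + zy)y = (5.94 + 2×4.61)×4.61 = 69.89 m²; P = b + 2y√(1+z²) = 5.94 + 2×4.61×2.236 = 26.56 m.
Hydraulic radius R = A/P = 69.89/26.56 = 2.632 m.
V = (1/n) R^(2/3) √S = (1/0.024) × 2.632^(2/3) × √0.0025 = 3.971 m/s. Hydraulic depth D_h = A/T = 69.89/24.38 = 2.867 m.
Froude number Fr = V/√(g·D_h) = 3.971/√(9.81×2.867) = 0.749, which is less than 1, so the flow is subcritical.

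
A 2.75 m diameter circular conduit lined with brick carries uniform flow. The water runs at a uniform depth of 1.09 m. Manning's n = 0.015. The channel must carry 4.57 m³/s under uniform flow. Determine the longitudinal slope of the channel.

For a circular section of diameter D = 2.75 m at depth y = 1.09 m, the central angle is θ = 2 arccos(1 − 2y/D) = 2.724 rad. Then A = (D²/8)(θ − sin θ) = 2.192 m² and P = Dθ/2 = 3.746 m.
Hydraulic radius R = A/P = 2.192/3.746 = 0.5851 m.
From Manning's equation, S = [nQ / (1 A R^(2/3))]² = [0.015 × 4.57 / (1 × 2.192 × 0.5851^(2/3))]² = 0.002.

S = 0.002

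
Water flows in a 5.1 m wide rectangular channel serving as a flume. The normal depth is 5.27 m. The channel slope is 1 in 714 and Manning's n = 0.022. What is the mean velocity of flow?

V = 2.44 m/s

Flow area A = b·y = 5.1 × 5.27 = 26.88 m². Wetted perimeter P = b + 2y = 5.1 + 2×5.27 = 15.64 m.
Hydraulic radius R = A/P = 26.88/15.64 = 1.718 m.
From Manning's equation, V = (1/n) R^(2/3) S^(1/2) = (1/0.022) × 1.718^(2/3) × 0.001401^(1/2) = 2.44 m/s.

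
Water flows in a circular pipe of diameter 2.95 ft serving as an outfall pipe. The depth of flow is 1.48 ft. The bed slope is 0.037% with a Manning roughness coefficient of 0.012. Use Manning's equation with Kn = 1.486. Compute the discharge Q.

Q = 6.68 ft³/s

For a circular section of diameter D = 2.95 ft at depth y = 1.48 ft, the central angle is θ = 2 arccos(1 − 2y/D) = 3.148 rad. Then A = (D²/8)(θ − sin θ) = 3.432 ft² and P = Dθ/2 = 4.644 ft.
Hydraulic radius R = A/P = 3.432/4.644 = 0.7391 ft.
Manning's equation: Q = (1.486/n) A R^(2/3) S^(1/2) = (1.486/0.012) × 3.432 × 0.7391^(2/3) × 0.00037^(1/2) = 6.68 ft³/s.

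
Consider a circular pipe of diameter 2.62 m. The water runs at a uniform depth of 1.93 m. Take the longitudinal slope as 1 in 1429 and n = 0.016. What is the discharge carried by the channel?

For a circular section of diameter D = 2.62 m at depth y = 1.93 m, the central angle is θ = 2 arccos(1 − 2y/D) = 4.128 rad. Then A = (D²/8)(θ − sin θ) = 4.257 m² and P = Dθ/2 = 5.407 m.
Hydraulic radius R = A/P = 4.257/5.407 = 0.7873 m.
Manning's equation: Q = (1/n) A R^(2/3) S^(1/2) = (1/0.016) × 4.257 × 0.7873^(2/3) × 0.0006998^(1/2) = 6 m³/s.

Q = 6 m³/s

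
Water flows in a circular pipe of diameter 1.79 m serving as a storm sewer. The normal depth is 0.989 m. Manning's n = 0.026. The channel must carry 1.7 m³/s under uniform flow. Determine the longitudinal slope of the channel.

S = 0.00259

For a circular section of diameter D = 1.79 m at depth y = 0.989 m, the central angle is θ = 2 arccos(1 − 2y/D) = 3.352 rad. Then A = (D²/8)(θ − sin θ) = 1.426 m² and P = Dθ/2 = 3 m.
Hydraulic radius R = A/P = 1.426/3 = 0.4754 m.
From Manning's equation, S = [nQ / (1 A R^(2/3))]² = [0.026 × 1.7 / (1 × 1.426 × 0.4754^(2/3))]² = 0.00259.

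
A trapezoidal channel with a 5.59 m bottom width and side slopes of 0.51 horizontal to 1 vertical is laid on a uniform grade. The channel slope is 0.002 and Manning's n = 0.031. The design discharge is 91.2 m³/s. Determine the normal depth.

y_n = 4.59 m

Manning's equation rearranged: A R^(2/3) = nQ / (1·√S) = 0.031 × 91.2 / (√0.002) = 63.22.
Try y = 5.46 m: A R^(2/3) = 85.61 — high.
Try y = 3.23 m: A R^(2/3) = 34.85 — low.
Try y = 4.59 m: A R^(2/3) = 63.25 — close enough.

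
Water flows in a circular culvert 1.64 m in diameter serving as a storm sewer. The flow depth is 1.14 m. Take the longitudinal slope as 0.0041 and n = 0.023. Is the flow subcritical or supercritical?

subcritical

For a circular section of diameter D = 1.64 m at depth y = 1.14 m, the central angle is θ = 2 arccos(1 − 2y/D) = 3.943 rad. Then A = (D²/8)(θ − sin θ) = 1.567 m² and P = Dθ/2 = 3.234 m.
Hydraulic radius R = A/P = 1.567/3.234 = 0.4847 m.
V = (1/n) R^(2/3) √S = (1/0.023) × 0.4847^(2/3) × √0.0041 = 1.718 m/s. Hydraulic depth D_h = A/T = 1.567/1.51 = 1.038 m.
Froude number Fr = V/√(g·D_h) = 1.718/√(9.81×1.038) = 0.538, which is less than 1, so the flow is subcritical.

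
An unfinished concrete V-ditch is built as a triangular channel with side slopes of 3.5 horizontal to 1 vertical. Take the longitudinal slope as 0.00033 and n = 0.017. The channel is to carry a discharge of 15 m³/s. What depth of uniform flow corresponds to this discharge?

y_n = 2.02 m

Manning's equation rearranged: A R^(2/3) = nQ / (1·√S) = 0.017 × 15 / (√0.00033) = 14.04.
Try y = 1.59 m: A R^(2/3) = 7.397 — short.
Try y = 2.35 m: A R^(2/3) = 20.97 — over.
Try y = 2.02 m: A R^(2/3) = 14.01 — ≈ 14.04.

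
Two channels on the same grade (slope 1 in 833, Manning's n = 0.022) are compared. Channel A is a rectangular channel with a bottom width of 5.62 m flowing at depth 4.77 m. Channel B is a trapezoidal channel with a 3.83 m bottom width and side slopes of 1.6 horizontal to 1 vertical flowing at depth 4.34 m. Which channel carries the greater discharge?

Channel A: Flow area A = b·y = 5.62 × 4.77 = 26.81 m². Wetted perimeter P = b + 2y = 5.62 + 2×4.77 = 15.16 m. Hydraulic radius R = A/P = 26.81/15.16 = 1.768 m. Q_A = (1/0.022)·26.81·1.768^(2/3)·√0.0012 = 61.74 m³/s.
Channel B: With bottom width b = 3.83 m and side slope z = 1.6: A = (b + zy)y = (3.83 + 1.6×4.34)×4.34 = 46.76 m²; P = b + 2y√(1+z²) = 3.83 + 2×4.34×1.887 = 20.21 m. Hydraulic radius R = A/P = 46.76/20.21 = 2.314 m. Q_B = (1/0.022)·46.76·2.314^(2/3)·√0.0012 = 128.8 m³/s.
Q_A = 61.74 m³/s vs Q_B = 128.8 m³/s, so channel B carries more.

channel B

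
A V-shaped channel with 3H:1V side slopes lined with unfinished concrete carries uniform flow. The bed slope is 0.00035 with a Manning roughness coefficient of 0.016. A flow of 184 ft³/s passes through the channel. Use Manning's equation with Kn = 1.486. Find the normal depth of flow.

y_n = 4.59 ft

Manning's equation rearranged: A R^(2/3) = nQ / (1.486·√S) = 0.016 × 184 / (1.486 × √0.00035) = 105.9.
At y = 5.48 ft: A R^(2/3) = 170.3 — too large.
At y = 3.37 ft: A R^(2/3) = 46.58 — too small.
At y = 4.59 ft: A R^(2/3) = 106.2 — ≈ 105.9.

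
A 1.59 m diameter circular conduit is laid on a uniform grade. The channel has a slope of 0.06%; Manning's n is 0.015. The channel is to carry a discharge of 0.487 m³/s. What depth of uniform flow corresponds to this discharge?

y_n = 0.573 m

Manning's equation rearranged: A R^(2/3) = nQ / (1·√S) = 0.015 × 0.487 / (√0.0006) = 0.2982.
Try y = 0.723 m: A R^(2/3) = 0.4554 — high.
Try y = 0.414 m: A R^(2/3) = 0.1594 — low.
Try y = 0.573 m: A R^(2/3) = 0.2982 — ≈ 0.2982.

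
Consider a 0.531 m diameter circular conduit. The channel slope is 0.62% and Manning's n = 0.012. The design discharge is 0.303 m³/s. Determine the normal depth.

y_n = 0.36 m

Manning's equation rearranged: A R^(2/3) = nQ / (1·√S) = 0.012 × 0.303 / (√0.0062) = 0.04618.
Trying y = 0.296 m: A R^(2/3) = 0.03449 — too small.
Trying y = 0.46 m: A R^(2/3) = 0.06018 — too large.
Trying y = 0.36 m: A R^(2/3) = 0.04623 — close enough.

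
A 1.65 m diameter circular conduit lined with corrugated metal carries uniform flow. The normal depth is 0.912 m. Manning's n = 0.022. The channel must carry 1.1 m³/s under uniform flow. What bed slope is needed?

For a circular section of diameter D = 1.65 m at depth y = 0.912 m, the central angle is θ = 2 arccos(1 − 2y/D) = 3.353 rad. Then A = (D²/8)(θ − sin θ) = 1.212 m² and P = Dθ/2 = 2.766 m.
Hydraulic radius R = A/P = 1.212/2.766 = 0.4383 m.
From Manning's equation, S = [nQ / (1 A R^(2/3))]² = [0.022 × 1.1 / (1 × 1.212 × 0.4383^(2/3))]² = 0.0012.

S = 0.0012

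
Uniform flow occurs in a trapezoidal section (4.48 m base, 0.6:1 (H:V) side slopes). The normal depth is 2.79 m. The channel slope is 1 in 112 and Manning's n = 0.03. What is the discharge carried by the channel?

Q = 72.8 m³/s

With bottom width b = 4.48 m and side slope z = 0.6: A = (b + zy)y = (4.48 + 0.6×2.79)×2.79 = 17.17 m²; P = b + 2y√(1+z²) = 4.48 + 2×2.79×1.166 = 10.99 m.
Hydraulic radius R = A/P = 17.17/10.99 = 1.563 m.
Manning's equation: Q = (1/n) A R^(2/3) S^(1/2) = (1/0.03) × 17.17 × 1.563^(2/3) × 0.008929^(1/2) = 72.8 m³/s.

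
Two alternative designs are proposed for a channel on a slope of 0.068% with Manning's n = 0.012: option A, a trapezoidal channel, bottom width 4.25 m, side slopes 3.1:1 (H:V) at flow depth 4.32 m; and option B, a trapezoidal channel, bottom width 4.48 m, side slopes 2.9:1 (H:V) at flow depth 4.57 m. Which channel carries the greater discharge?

channel B

Channel A: With bottom width b = 4.25 m and side slope z = 3.1: A = (b + zy)y = (4.25 + 3.1×4.32)×4.32 = 76.21 m²; P = b + 2y√(1+z²) = 4.25 + 2×4.32×3.257 = 32.39 m. Hydraulic radius R = A/P = 76.21/32.39 = 2.353 m. Q_A = (1/0.012)·76.21·2.353^(2/3)·√0.00068 = 293 m³/s.
Channel B: With bottom width b = 4.48 m and side slope z = 2.9: A = (b + zy)y = (4.48 + 2.9×4.57)×4.57 = 81.04 m²; P = b + 2y√(1+z²) = 4.48 + 2×4.57×3.068 = 32.52 m. Hydraulic radius R = A/P = 81.04/32.52 = 2.492 m. Q_B = (1/0.012)·81.04·2.492^(2/3)·√0.00068 = 323.7 m³/s.
Q_A = 293 m³/s vs Q_B = 323.7 m³/s, so channel B carries more.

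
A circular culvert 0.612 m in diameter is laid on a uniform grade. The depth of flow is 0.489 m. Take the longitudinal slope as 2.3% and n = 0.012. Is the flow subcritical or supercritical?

For a circular section of diameter D = 0.612 m at depth y = 0.489 m, the central angle is θ = 2 arccos(1 − 2y/D) = 4.424 rad. Then A = (D²/8)(θ − sin θ) = 0.252 m² and P = Dθ/2 = 1.354 m.
Hydraulic radius R = A/P = 0.252/1.354 = 0.1862 m.
V = (1/n) R^(2/3) √S = (1/0.012) × 0.1862^(2/3) × √0.023 = 4.12 m/s. Hydraulic depth D_h = A/T = 0.252/0.4905 = 0.5137 m.
Froude number Fr = V/√(g·D_h) = 4.12/√(9.81×0.5137) = 1.84, which is greater than 1, so the flow is supercritical.

supercritical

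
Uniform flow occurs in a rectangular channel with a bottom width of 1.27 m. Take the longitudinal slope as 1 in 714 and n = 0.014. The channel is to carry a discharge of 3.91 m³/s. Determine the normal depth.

y_n = 1.89 m

Manning's equation rearranged: A R^(2/3) = nQ / (1·√S) = 0.014 × 3.91 / (√0.001401) = 1.463.
Trying y = 1.47 m: A R^(2/3) = 1.086 — short.
Trying y = 2.11 m: A R^(2/3) = 1.661 — over.
Trying y = 1.89 m: A R^(2/3) = 1.462 — close enough.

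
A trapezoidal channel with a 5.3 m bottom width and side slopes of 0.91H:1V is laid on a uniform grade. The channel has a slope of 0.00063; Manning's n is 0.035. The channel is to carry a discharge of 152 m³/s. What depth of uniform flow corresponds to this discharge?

y_n = 7.5 m

Manning's equation rearranged: A R^(2/3) = nQ / (1·√S) = 0.035 × 152 / (√0.00063) = 212.
Trying y = 5.72 m: A R^(2/3) = 122 — too small.
Trying y = 9.36 m: A R^(2/3) = 338 — too large.
Trying y = 7.5 m: A R^(2/3) = 211.8 — ≈ 212.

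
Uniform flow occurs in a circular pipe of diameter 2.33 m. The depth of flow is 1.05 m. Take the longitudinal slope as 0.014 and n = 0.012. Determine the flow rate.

For a circular section of diameter D = 2.33 m at depth y = 1.05 m, the central angle is θ = 2 arccos(1 − 2y/D) = 2.944 rad. Then A = (D²/8)(θ − sin θ) = 1.864 m² and P = Dθ/2 = 3.43 m.
Hydraulic radius R = A/P = 1.864/3.43 = 0.5436 m.
Manning's equation: Q = (1/n) A R^(2/3) S^(1/2) = (1/0.012) × 1.864 × 0.5436^(2/3) × 0.014^(1/2) = 12.2 m³/s.

Q = 12.2 m³/s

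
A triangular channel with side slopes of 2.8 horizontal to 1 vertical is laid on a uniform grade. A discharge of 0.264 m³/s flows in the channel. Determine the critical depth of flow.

At critical depth, Q² T / (g A³) = 1, i.e. A³/T = Q²/g = 0.264²/9.81 = 0.007105.
At y = 0.222 m: A³/T = 0.002114 — too small.
At y = 0.323 m: A³/T = 0.01378 — too large.
At y = 0.283 m: A³/T = 0.007116 — ≈ 0.007105.

y_c = 0.283 m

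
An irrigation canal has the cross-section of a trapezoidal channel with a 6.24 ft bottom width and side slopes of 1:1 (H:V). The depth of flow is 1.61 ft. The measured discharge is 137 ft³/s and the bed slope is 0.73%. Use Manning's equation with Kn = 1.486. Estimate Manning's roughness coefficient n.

n = 0.013

With bottom width b = 6.24 ft and side slope z = 1: A = (b + zy)y = (6.24 + 1×1.61)×1.61 = 12.64 ft²; P = b + 2y√(1+z²) = 6.24 + 2×1.61×1.414 = 10.79 ft.
Hydraulic radius R = A/P = 12.64/10.79 = 1.171 ft.
Rearranging Manning's equation: n = (1.486/Q) A R^(2/3) S^(1/2) = (1.486/137) × 12.64 × 1.171^(2/3) × √0.0073 = 0.013.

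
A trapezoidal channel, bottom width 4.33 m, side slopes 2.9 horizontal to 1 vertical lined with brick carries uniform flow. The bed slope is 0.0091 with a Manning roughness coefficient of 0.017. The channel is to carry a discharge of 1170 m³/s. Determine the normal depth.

Manning's equation rearranged: A R^(2/3) = nQ / (1·√S) = 0.017 × 1170 / (√0.0091) = 208.5.
At y = 6.66 m: A R^(2/3) = 361.9 — high.
At y = 3.72 m: A R^(2/3) = 91.38 — low.
At y = 5.29 m: A R^(2/3) = 208.1 — matches.

y_n = 5.29 m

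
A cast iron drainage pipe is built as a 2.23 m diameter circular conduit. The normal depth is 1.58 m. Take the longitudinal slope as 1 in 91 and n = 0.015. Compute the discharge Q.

Q = 15.7 m³/s

For a circular section of diameter D = 2.23 m at depth y = 1.58 m, the central angle is θ = 2 arccos(1 − 2y/D) = 4.002 rad. Then A = (D²/8)(θ − sin θ) = 2.959 m² and P = Dθ/2 = 4.462 m.
Hydraulic radius R = A/P = 2.959/4.462 = 0.6631 m.
Manning's equation: Q = (1/n) A R^(2/3) S^(1/2) = (1/0.015) × 2.959 × 0.6631^(2/3) × 0.01099^(1/2) = 15.7 m³/s.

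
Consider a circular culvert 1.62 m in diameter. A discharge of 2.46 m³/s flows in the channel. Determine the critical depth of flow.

At critical depth, Q² T / (g A³) = 1, i.e. A³/T = Q²/g = 2.46²/9.81 = 0.6169.
At y = 0.939 m: A³/T = 1.188 — high.
At y = 0.663 m: A³/T = 0.3139 — low.
At y = 0.791 m: A³/T = 0.6171 — matches.

y_c = 0.791 m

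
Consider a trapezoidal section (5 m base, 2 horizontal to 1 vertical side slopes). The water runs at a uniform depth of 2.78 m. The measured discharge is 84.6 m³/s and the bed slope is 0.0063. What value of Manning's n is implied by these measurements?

With bottom width b = 5 m and side slope z = 2: A = (b + zy)y = (5 + 2×2.78)×2.78 = 29.36 m²; P = b + 2y√(1+z²) = 5 + 2×2.78×2.236 = 17.43 m.
Hydraulic radius R = A/P = 29.36/17.43 = 1.684 m.
Rearranging Manning's equation: n = (1/Q) A R^(2/3) S^(1/2) = (1/84.6) × 29.36 × 1.684^(2/3) × √0.0063 = 0.039.

n = 0.039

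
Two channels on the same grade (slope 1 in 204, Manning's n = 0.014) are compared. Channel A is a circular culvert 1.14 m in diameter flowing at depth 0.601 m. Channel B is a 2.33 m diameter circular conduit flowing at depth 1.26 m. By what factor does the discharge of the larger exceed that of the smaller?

Channel A: For a circular section of diameter D = 1.14 m at depth y = 0.601 m, the central angle is θ = 2 arccos(1 − 2y/D) = 3.25 rad. Then A = (D²/8)(θ − sin θ) = 0.5457 m² and P = Dθ/2 = 1.853 m. Hydraulic radius R = A/P = 0.5457/1.853 = 0.2945 m. Q_A = (1/0.014)·0.5457·0.2945^(2/3)·√0.004902 = 1.208 m³/s.
Channel B: For a circular section of diameter D = 2.33 m at depth y = 1.26 m, the central angle is θ = 2 arccos(1 − 2y/D) = 3.305 rad. Then A = (D²/8)(θ − sin θ) = 2.353 m² and P = Dθ/2 = 3.85 m. Hydraulic radius R = A/P = 2.353/3.85 = 0.6111 m. Q_B = (1/0.014)·2.353·0.6111^(2/3)·√0.004902 = 8.475 m³/s.
The larger discharge is 8.475 m³/s and the smaller is 1.208 m³/s; the ratio is 7.02.

7.02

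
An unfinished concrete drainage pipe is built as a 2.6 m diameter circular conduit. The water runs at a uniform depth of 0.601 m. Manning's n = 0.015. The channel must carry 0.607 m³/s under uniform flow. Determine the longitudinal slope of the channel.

S = 0.00038

For a circular section of diameter D = 2.6 m at depth y = 0.601 m, the central angle is θ = 2 arccos(1 − 2y/D) = 2.006 rad. Then A = (D²/8)(θ − sin θ) = 0.9291 m² and P = Dθ/2 = 2.608 m.
Hydraulic radius R = A/P = 0.9291/2.608 = 0.3562 m.
From Manning's equation, S = [nQ / (1 A R^(2/3))]² = [0.015 × 0.607 / (1 × 0.9291 × 0.3562^(2/3))]² = 0.00038.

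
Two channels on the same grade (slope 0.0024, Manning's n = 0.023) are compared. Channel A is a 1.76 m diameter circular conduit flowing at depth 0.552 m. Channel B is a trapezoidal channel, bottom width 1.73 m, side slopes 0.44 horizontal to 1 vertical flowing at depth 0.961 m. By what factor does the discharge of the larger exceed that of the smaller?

4.57

Channel A: For a circular section of diameter D = 1.76 m at depth y = 0.552 m, the central angle is θ = 2 arccos(1 − 2y/D) = 2.378 rad. Then A = (D²/8)(θ − sin θ) = 0.6528 m² and P = Dθ/2 = 2.092 m. Hydraulic radius R = A/P = 0.6528/2.092 = 0.312 m. Q_A = (1/0.023)·0.6528·0.312^(2/3)·√0.0024 = 0.6396 m³/s.
Channel B: With bottom width b = 1.73 m and side slope z = 0.44: A = (b + zy)y = (1.73 + 0.44×0.961)×0.961 = 2.069 m²; P = b + 2y√(1+z²) = 1.73 + 2×0.961×1.093 = 3.83 m. Hydraulic radius R = A/P = 2.069/3.83 = 0.5402 m. Q_B = (1/0.023)·2.069·0.5402^(2/3)·√0.0024 = 2.923 m³/s.
The larger discharge is 2.923 m³/s and the smaller is 0.6396 m³/s; the ratio is 4.57.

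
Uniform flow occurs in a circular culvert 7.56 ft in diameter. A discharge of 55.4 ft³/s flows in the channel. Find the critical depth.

At critical depth, Q² T / (g A³) = 1, i.e. A³/T = Q²/g = 55.4²/32.2 = 95.32.
Trying y = 1.33 ft: A³/T = 26.1 — low.
Trying y = 2.06 ft: A³/T = 144.3 — high.
Trying y = 1.85 ft: A³/T = 94.97 — close enough.

y_c = 1.85 ft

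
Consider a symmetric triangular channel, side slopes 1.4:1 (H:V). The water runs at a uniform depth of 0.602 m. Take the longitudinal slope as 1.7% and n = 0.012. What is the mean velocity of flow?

V = 4.25 m/s

For a triangular section with side slope z = 1.4: A = zy² = 1.4×0.602² = 0.5074 m²; P = 2y√(1+z²) = 2×0.602×1.72 = 2.071 m.
Hydraulic radius R = A/P = 0.5074/2.071 = 0.2449 m.
From Manning's equation, V = (1/n) R^(2/3) S^(1/2) = (1/0.012) × 0.2449^(2/3) × 0.017^(1/2) = 4.25 m/s.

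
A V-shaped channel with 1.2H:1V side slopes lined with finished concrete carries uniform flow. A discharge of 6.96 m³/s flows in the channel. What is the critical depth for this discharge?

At critical depth, Q² T / (g A³) = 1, i.e. A³/T = Q²/g = 6.96²/9.81 = 4.938.
Try y = 1.69 m: A³/T = 9.926 — too large.
Try y = 1.24 m: A³/T = 2.111 — too small.
Try y = 1.47 m: A³/T = 4.942 — ≈ 4.938.

y_c = 1.47 m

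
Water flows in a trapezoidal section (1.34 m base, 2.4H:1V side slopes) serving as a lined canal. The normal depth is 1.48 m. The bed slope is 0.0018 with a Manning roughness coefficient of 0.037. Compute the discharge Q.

Q = 7.16 m³/s

With bottom width b = 1.34 m and side slope z = 2.4: A = (b + zy)y = (1.34 + 2.4×1.48)×1.48 = 7.24 m²; P = b + 2y√(1+z²) = 1.34 + 2×1.48×2.6 = 9.036 m.
Hydraulic radius R = A/P = 7.24/9.036 = 0.8013 m.
Manning's equation: Q = (1/n) A R^(2/3) S^(1/2) = (1/0.037) × 7.24 × 0.8013^(2/3) × 0.0018^(1/2) = 7.16 m³/s.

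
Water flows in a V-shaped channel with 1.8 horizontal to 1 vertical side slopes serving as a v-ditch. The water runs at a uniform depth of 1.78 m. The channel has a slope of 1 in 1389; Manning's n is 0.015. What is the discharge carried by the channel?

For a triangular section with side slope z = 1.8: A = zy² = 1.8×1.78² = 5.703 m²; P = 2y√(1+z²) = 2×1.78×2.059 = 7.33 m.
Hydraulic radius R = A/P = 5.703/7.33 = 0.778 m.
Manning's equation: Q = (1/n) A R^(2/3) S^(1/2) = (1/0.015) × 5.703 × 0.778^(2/3) × 0.0007199^(1/2) = 8.63 m³/s.

Q = 8.63 m³/s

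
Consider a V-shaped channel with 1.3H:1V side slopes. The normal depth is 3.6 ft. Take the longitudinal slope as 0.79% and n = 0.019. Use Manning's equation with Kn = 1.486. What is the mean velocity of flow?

For a triangular section with side slope z = 1.3: A = zy² = 1.3×3.6² = 16.85 ft²; P = 2y√(1+z²) = 2×3.6×1.64 = 11.81 ft.
Hydraulic radius R = A/P = 16.85/11.81 = 1.427 ft.
From Manning's equation, V = (1.486/n) R^(2/3) S^(1/2) = (1.486/0.019) × 1.427^(2/3) × 0.0079^(1/2) = 8.81 ft/s.

V = 8.81 ft/s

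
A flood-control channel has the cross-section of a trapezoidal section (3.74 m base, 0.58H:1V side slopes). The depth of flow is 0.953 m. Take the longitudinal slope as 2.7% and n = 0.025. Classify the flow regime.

With bottom width b = 3.74 m and side slope z = 0.58: A = (b + zy)y = (3.74 + 0.58×0.953)×0.953 = 4.091 m²; P = b + 2y√(1+z²) = 3.74 + 2×0.953×1.156 = 5.943 m.
Hydraulic radius R = A/P = 4.091/5.943 = 0.6883 m.
V = (1/n) R^(2/3) √S = (1/0.025) × 0.6883^(2/3) × √0.027 = 5.124 m/s. Hydraulic depth D_h = A/T = 4.091/4.845 = 0.8443 m.
Froude number Fr = V/√(g·D_h) = 5.124/√(9.81×0.8443) = 1.78, which is greater than 1, so the flow is supercritical.

supercritical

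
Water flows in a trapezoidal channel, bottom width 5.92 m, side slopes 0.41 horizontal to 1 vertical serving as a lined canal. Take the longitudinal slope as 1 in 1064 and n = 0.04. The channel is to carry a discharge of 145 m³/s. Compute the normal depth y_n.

y_n = 8.83 m

Manning's equation rearranged: A R^(2/3) = nQ / (1·√S) = 0.04 × 145 / (√0.0009398) = 189.2.
Try y = 7.76 m: A R^(2/3) = 150.6 — low.
Try y = 9.66 m: A R^(2/3) = 222.6 — high.
Try y = 8.83 m: A R^(2/3) = 189.3 — ≈ 189.2.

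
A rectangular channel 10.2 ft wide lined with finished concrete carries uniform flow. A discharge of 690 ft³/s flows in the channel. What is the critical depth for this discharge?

For a rectangular channel, critical depth y_c = (q²/g)^(1/3) where q = Q/b = 690/10.2 = 67.65 ft²/s.
So y_c = (67.65²/32.2)^(1/3) = 5.22 ft.

y_c = 5.22 ft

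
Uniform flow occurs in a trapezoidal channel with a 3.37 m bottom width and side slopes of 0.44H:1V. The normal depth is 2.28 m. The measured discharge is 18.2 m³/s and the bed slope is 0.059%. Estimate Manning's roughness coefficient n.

n = 0.015

With bottom width b = 3.37 m and side slope z = 0.44: A = (b + zy)y = (3.37 + 0.44×2.28)×2.28 = 9.971 m²; P = b + 2y√(1+z²) = 3.37 + 2×2.28×1.093 = 8.352 m.
Hydraulic radius R = A/P = 9.971/8.352 = 1.194 m.
Rearranging Manning's equation: n = (1/Q) A R^(2/3) S^(1/2) = (1/18.2) × 9.971 × 1.194^(2/3) × √0.00059 = 0.015.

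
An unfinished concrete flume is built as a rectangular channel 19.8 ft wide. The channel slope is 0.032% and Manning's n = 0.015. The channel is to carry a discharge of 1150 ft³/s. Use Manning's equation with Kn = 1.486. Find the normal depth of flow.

Manning's equation rearranged: A R^(2/3) = nQ / (1.486·√S) = 0.015 × 1150 / (1.486 × √0.00032) = 648.9.
Trying y = 8.64 ft: A R^(2/3) = 474.1 — short.
Trying y = 10.9 ft: A R^(2/3) = 646.8 — matches.

y_n = 10.9 ft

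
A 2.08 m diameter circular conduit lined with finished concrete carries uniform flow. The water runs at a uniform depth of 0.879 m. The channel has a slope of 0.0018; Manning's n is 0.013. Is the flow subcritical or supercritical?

subcritical

For a circular section of diameter D = 2.08 m at depth y = 0.879 m, the central angle is θ = 2 arccos(1 − 2y/D) = 2.831 rad. Then A = (D²/8)(θ − sin θ) = 1.365 m² and P = Dθ/2 = 2.944 m.
Hydraulic radius R = A/P = 1.365/2.944 = 0.4638 m.
V = (1/n) R^(2/3) √S = (1/0.013) × 0.4638^(2/3) × √0.0018 = 1.955 m/s. Hydraulic depth D_h = A/T = 1.365/2.055 = 0.6645 m.
Froude number Fr = V/√(g·D_h) = 1.955/√(9.81×0.6645) = 0.766, which is less than 1, so the flow is subcritical.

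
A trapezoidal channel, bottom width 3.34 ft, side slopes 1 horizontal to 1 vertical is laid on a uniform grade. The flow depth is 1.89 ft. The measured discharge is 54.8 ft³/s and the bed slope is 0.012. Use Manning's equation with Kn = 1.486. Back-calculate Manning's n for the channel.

n = 0.032

With bottom width b = 3.34 ft and side slope z = 1: A = (b + zy)y = (3.34 + 1×1.89)×1.89 = 9.885 ft²; P = b + 2y√(1+z²) = 3.34 + 2×1.89×1.414 = 8.686 ft.
Hydraulic radius R = A/P = 9.885/8.686 = 1.138 ft.
Rearranging Manning's equation: n = (1.486/Q) A R^(2/3) S^(1/2) = (1.486/54.8) × 9.885 × 1.138^(2/3) × √0.012 = 0.032.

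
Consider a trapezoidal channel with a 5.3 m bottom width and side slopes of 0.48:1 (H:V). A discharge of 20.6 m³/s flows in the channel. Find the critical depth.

y_c = 1.12 m

At critical depth, Q² T / (g A³) = 1, i.e. A³/T = Q²/g = 20.6²/9.81 = 43.26.
Try y = 1.37 m: A³/T = 82.19 — over.
Try y = 0.957 m: A³/T = 26.93 — short.
Try y = 1.12 m: A³/T = 43.84 — matches.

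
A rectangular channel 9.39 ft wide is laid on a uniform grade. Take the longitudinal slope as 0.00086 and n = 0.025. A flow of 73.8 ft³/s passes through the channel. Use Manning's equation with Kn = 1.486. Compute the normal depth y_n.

y_n = 3.01 ft

Manning's equation rearranged: A R^(2/3) = nQ / (1.486·√S) = 0.025 × 73.8 / (1.486 × √0.00086) = 42.34.
At y = 3.45 ft: A R^(2/3) = 51.23 — too large.
At y = 2.27 ft: A R^(2/3) = 28.3 — too small.
At y = 3.01 ft: A R^(2/3) = 42.35 — matches.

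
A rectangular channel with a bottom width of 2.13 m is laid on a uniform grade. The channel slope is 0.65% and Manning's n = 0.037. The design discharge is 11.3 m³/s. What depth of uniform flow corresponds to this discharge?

y_n = 2.88 m

Manning's equation rearranged: A R^(2/3) = nQ / (1·√S) = 0.037 × 11.3 / (√0.0065) = 5.186.
Try y = 3.3 m: A R^(2/3) = 6.083 — over.
Try y = 2.06 m: A R^(2/3) = 3.466 — short.
Try y = 2.88 m: A R^(2/3) = 5.187 — matches.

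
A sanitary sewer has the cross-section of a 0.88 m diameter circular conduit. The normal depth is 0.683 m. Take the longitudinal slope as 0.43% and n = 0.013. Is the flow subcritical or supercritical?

For a circular section of diameter D = 0.88 m at depth y = 0.683 m, the central angle is θ = 2 arccos(1 − 2y/D) = 4.312 rad. Then A = (D²/8)(θ − sin θ) = 0.5065 m² and P = Dθ/2 = 1.897 m.
Hydraulic radius R = A/P = 0.5065/1.897 = 0.267 m.
V = (1/n) R^(2/3) √S = (1/0.013) × 0.267^(2/3) × √0.0043 = 2.091 m/s. Hydraulic depth D_h = A/T = 0.5065/0.7336 = 0.6904 m.
Froude number Fr = V/√(g·D_h) = 2.091/√(9.81×0.6904) = 0.804, which is less than 1, so the flow is subcritical.

subcritical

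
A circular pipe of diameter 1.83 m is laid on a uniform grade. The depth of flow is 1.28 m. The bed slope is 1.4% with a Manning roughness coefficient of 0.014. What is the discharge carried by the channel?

For a circular section of diameter D = 1.83 m at depth y = 1.28 m, the central angle is θ = 2 arccos(1 − 2y/D) = 3.962 rad. Then A = (D²/8)(θ − sin θ) = 1.965 m² and P = Dθ/2 = 3.625 m.
Hydraulic radius R = A/P = 1.965/3.625 = 0.542 m.
Manning's equation: Q = (1/n) A R^(2/3) S^(1/2) = (1/0.014) × 1.965 × 0.542^(2/3) × 0.014^(1/2) = 11 m³/s.

Q = 11 m³/s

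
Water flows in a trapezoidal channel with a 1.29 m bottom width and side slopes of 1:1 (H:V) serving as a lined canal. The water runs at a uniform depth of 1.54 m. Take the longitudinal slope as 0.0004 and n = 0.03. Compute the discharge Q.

With bottom width b = 1.29 m and side slope z = 1: A = (b + zy)y = (1.29 + 1×1.54)×1.54 = 4.358 m²; P = b + 2y√(1+z²) = 1.29 + 2×1.54×1.414 = 5.646 m.
Hydraulic radius R = A/P = 4.358/5.646 = 0.7719 m.
Manning's equation: Q = (1/n) A R^(2/3) S^(1/2) = (1/0.03) × 4.358 × 0.7719^(2/3) × 0.0004^(1/2) = 2.44 m³/s.

Q = 2.44 m³/s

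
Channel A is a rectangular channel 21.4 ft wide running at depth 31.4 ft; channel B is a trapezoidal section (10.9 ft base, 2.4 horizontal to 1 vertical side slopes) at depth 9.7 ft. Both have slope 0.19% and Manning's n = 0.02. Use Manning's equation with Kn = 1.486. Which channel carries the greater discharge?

channel A

Channel A: Flow area A = b·y = 21.4 × 31.4 = 672 ft². Wetted perimeter P = b + 2y = 21.4 + 2×31.4 = 84.2 ft. Hydraulic radius R = A/P = 672/84.2 = 7.981 ft. Q_A = (1.486/0.02)·672·7.981^(2/3)·√0.0019 = 8691 ft³/s.
Channel B: With bottom width b = 10.9 ft and side slope z = 2.4: A = (b + zy)y = (10.9 + 2.4×9.7)×9.7 = 331.5 ft²; P = b + 2y√(1+z²) = 10.9 + 2×9.7×2.6 = 61.34 ft. Hydraulic radius R = A/P = 331.5/61.34 = 5.405 ft. Q_B = (1.486/0.02)·331.5·5.405^(2/3)·√0.0019 = 3307 ft³/s.
Q_A = 8691 ft³/s vs Q_B = 3307 ft³/s, so channel A carries more.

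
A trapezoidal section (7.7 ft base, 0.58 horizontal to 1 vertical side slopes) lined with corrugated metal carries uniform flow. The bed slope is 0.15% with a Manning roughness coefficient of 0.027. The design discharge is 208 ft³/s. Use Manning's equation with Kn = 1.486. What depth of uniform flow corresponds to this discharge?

y_n = 4.82 ft

Manning's equation rearranged: A R^(2/3) = nQ / (1.486·√S) = 0.027 × 208 / (1.486 × √0.0015) = 97.58.
Try y = 3.96 ft: A R^(2/3) = 69.95 — short.
Try y = 5.34 ft: A R^(2/3) = 116.6 — over.
Try y = 4.82 ft: A R^(2/3) = 97.72 — ≈ 97.58.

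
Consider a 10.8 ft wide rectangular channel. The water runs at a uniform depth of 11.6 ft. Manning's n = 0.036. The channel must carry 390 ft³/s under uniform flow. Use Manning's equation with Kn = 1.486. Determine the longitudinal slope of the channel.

S = 0.000999

Flow area A = b·y = 10.8 × 11.6 = 125.3 ft². Wetted perimeter P = b + 2y = 10.8 + 2×11.6 = 34 ft.
Hydraulic radius R = A/P = 125.3/34 = 3.685 ft.
From Manning's equation, S = [nQ / (1.486 A R^(2/3))]² = [0.036 × 390 / (1.486 × 125.3 × 3.685^(2/3))]² = 0.000999.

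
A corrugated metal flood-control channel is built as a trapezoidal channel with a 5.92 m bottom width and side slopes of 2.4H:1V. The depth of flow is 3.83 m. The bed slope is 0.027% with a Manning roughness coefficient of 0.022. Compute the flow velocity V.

With bottom width b = 5.92 m and side slope z = 2.4: A = (b + zy)y = (5.92 + 2.4×3.83)×3.83 = 57.88 m²; P = b + 2y√(1+z²) = 5.92 + 2×3.83×2.6 = 25.84 m.
Hydraulic radius R = A/P = 57.88/25.84 = 2.24 m.
From Manning's equation, V = (1/n) R^(2/3) S^(1/2) = (1/0.022) × 2.24^(2/3) × 0.00027^(1/2) = 1.28 m/s.

V = 1.28 m/s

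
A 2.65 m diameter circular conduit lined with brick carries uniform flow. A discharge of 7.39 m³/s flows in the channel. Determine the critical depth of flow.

y_c = 1.21 m

At critical depth, Q² T / (g A³) = 1, i.e. A³/T = Q²/g = 7.39²/9.81 = 5.567.
At y = 1.03 m: A³/T = 3.016 — too small.
At y = 1.33 m: A³/T = 8.029 — too large.
At y = 1.21 m: A³/T = 5.593 — matches.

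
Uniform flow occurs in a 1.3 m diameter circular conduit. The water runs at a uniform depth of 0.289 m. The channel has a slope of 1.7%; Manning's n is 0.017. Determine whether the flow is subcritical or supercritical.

supercritical

For a circular section of diameter D = 1.3 m at depth y = 0.289 m, the central angle is θ = 2 arccos(1 − 2y/D) = 1.964 rad. Then A = (D²/8)(θ − sin θ) = 0.2197 m² and P = Dθ/2 = 1.277 m.
Hydraulic radius R = A/P = 0.2197/1.277 = 0.1721 m.
V = (1/n) R^(2/3) √S = (1/0.017) × 0.1721^(2/3) × √0.017 = 2.373 m/s. Hydraulic depth D_h = A/T = 0.2197/1.081 = 0.2033 m.
Froude number Fr = V/√(g·D_h) = 2.373/√(9.81×0.2033) = 1.68, which is greater than 1, so the flow is supercritical.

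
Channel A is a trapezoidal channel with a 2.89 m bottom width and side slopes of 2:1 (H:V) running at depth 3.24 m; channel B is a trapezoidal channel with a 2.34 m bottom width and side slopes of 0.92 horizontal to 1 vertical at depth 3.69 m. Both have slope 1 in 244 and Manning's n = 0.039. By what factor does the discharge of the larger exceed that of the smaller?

1.45

Channel A: With bottom width b = 2.89 m and side slope z = 2: A = (b + zy)y = (2.89 + 2×3.24)×3.24 = 30.36 m²; P = b + 2y√(1+z²) = 2.89 + 2×3.24×2.236 = 17.38 m. Hydraulic radius R = A/P = 30.36/17.38 = 1.747 m. Q_A = (1/0.039)·30.36·1.747^(2/3)·√0.004098 = 72.28 m³/s.
Channel B: With bottom width b = 2.34 m and side slope z = 0.92: A = (b + zy)y = (2.34 + 0.92×3.69)×3.69 = 21.16 m²; P = b + 2y√(1+z²) = 2.34 + 2×3.69×1.359 = 12.37 m. Hydraulic radius R = A/P = 21.16/12.37 = 1.711 m. Q_B = (1/0.039)·21.16·1.711^(2/3)·√0.004098 = 49.69 m³/s.
The larger discharge is 72.28 m³/s and the smaller is 49.69 m³/s; the ratio is 1.45.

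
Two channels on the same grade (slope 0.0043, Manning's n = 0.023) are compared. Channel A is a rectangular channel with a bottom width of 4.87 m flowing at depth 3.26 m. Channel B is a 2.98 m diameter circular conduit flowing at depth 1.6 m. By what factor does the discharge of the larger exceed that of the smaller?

Channel A: Flow area A = b·y = 4.87 × 3.26 = 15.88 m². Wetted perimeter P = b + 2y = 4.87 + 2×3.26 = 11.39 m. Hydraulic radius R = A/P = 15.88/11.39 = 1.394 m. Q_A = (1/0.023)·15.88·1.394^(2/3)·√0.0043 = 56.48 m³/s.
Channel B: For a circular section of diameter D = 2.98 m at depth y = 1.6 m, the central angle is θ = 2 arccos(1 − 2y/D) = 3.289 rad. Then A = (D²/8)(θ − sin θ) = 3.815 m² and P = Dθ/2 = 4.901 m. Hydraulic radius R = A/P = 3.815/4.901 = 0.7783 m. Q_B = (1/0.023)·3.815·0.7783^(2/3)·√0.0043 = 9.203 m³/s.
The larger discharge is 56.48 m³/s and the smaller is 9.203 m³/s; the ratio is 6.14.

6.14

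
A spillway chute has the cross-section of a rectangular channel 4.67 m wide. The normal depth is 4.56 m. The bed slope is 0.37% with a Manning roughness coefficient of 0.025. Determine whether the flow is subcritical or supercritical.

Flow area A = b·y = 4.67 × 4.56 = 21.3 m². Wetted perimeter P = b + 2y = 4.67 + 2×4.56 = 13.79 m.
Hydraulic radius R = A/P = 21.3/13.79 = 1.544 m.
V = (1/n) R^(2/3) √S = (1/0.025) × 1.544^(2/3) × √0.0037 = 3.251 m/s. Hydraulic depth D_h = A/T = 21.3/4.67 = 4.56 m.
Froude number Fr = V/√(g·D_h) = 3.251/√(9.81×4.56) = 0.486, which is less than 1, so the flow is subcritical.

subcritical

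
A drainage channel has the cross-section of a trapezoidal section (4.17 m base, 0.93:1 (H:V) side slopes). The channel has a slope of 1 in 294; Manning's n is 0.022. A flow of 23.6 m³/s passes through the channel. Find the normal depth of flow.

y_n = 1.55 m

Manning's equation rearranged: A R^(2/3) = nQ / (1·√S) = 0.022 × 23.6 / (√0.003401) = 8.902.
At y = 1.27 m: A R^(2/3) = 6.286 — too small.
At y = 1.8 m: A R^(2/3) = 11.6 — too large.
At y = 1.55 m: A R^(2/3) = 8.9 — close enough.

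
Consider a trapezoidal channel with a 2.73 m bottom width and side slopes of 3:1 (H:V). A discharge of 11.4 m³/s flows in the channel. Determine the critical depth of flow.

y_c = 0.881 m

At critical depth, Q² T / (g A³) = 1, i.e. A³/T = Q²/g = 11.4²/9.81 = 13.25.
Try y = 0.716 m: A³/T = 6.064 — low.
Try y = 0.881 m: A³/T = 13.23 — close enough.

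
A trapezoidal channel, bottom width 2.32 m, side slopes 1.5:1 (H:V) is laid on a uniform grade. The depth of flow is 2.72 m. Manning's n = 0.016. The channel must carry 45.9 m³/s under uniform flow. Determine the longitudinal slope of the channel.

S = 0.0011

With bottom width b = 2.32 m and side slope z = 1.5: A = (b + zy)y = (2.32 + 1.5×2.72)×2.72 = 17.41 m²; P = b + 2y√(1+z²) = 2.32 + 2×2.72×1.803 = 12.13 m.
Hydraulic radius R = A/P = 17.41/12.13 = 1.435 m.
From Manning's equation, S = [nQ / (1 A R^(2/3))]² = [0.016 × 45.9 / (1 × 17.41 × 1.435^(2/3))]² = 0.0011.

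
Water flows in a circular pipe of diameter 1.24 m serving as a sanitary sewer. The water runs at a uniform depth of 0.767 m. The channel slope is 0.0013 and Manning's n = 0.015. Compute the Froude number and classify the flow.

For a circular section of diameter D = 1.24 m at depth y = 0.767 m, the central angle is θ = 2 arccos(1 − 2y/D) = 3.62 rad. Then A = (D²/8)(θ − sin θ) = 0.7844 m² and P = Dθ/2 = 2.245 m.
Hydraulic radius R = A/P = 0.7844/2.245 = 0.3494 m.
V = (1/n) R^(2/3) √S = (1/0.015) × 0.3494^(2/3) × √0.0013 = 1.193 m/s. Hydraulic depth D_h = A/T = 0.7844/1.205 = 0.6511 m.
Froude number Fr = V/√(g·D_h) = 1.193/√(9.81×0.6511) = 0.472, which is less than 1, so the flow is subcritical.

subcritical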